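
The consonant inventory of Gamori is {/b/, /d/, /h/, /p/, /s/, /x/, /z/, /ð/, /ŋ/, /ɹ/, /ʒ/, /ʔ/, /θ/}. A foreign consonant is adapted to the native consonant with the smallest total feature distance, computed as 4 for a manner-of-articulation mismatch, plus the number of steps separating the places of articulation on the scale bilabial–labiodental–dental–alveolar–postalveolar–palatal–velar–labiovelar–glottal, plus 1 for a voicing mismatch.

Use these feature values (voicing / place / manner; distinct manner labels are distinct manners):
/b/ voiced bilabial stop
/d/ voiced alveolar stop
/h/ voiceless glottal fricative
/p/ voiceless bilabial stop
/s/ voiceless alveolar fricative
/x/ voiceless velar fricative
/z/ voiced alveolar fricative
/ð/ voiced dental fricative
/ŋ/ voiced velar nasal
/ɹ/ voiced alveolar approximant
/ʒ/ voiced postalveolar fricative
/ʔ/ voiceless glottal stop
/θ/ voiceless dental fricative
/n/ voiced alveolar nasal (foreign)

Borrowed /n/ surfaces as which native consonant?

ŋ

/ŋ/ is closest: same manner (nasal), place distance 3 (alveolar→velar), same voicing; total 3. Next closest is /d/ at distance 4.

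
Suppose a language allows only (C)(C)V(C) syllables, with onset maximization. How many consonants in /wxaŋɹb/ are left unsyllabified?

2

Syllabifying with onset maximization leaves /ɹ/, /b/ stranded (at most one coda consonant is licensed; onsets may contain at most 2 consonants).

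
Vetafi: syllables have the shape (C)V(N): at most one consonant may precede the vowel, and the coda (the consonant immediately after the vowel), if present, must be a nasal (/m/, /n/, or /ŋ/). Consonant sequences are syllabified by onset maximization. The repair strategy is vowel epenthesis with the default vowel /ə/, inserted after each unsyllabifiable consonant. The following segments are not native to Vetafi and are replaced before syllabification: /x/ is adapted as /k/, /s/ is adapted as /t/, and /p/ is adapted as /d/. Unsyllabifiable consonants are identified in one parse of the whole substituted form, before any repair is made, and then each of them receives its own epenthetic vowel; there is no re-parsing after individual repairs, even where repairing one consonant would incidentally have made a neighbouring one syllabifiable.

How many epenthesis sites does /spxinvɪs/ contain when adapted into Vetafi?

3

After substitution the input is /tdkinvɪt/.
The unsyllabifiable consonants are /t/, /d/, /t/; each receives one epenthetic vowel.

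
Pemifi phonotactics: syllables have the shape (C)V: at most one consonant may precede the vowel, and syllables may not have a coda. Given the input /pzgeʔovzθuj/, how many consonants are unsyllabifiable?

The consonants /p/, /z/, /v/, /z/, /j/ cannot be parsed into a legal (C)V syllable (no codas are permitted; onsets are limited to one consonant).

5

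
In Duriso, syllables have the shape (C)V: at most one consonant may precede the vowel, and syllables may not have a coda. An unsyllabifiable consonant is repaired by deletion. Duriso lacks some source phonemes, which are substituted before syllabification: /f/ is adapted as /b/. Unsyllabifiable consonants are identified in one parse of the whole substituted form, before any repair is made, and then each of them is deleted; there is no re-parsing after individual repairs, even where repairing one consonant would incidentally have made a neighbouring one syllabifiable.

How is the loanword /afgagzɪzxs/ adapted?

agazɪ

Substitution: /f/ → /b/, giving /abgagzɪzxs/.
Syllabifying with onset maximization leaves /b/, /g/, /z/, /x/, /s/ stranded (no codas are permitted; onsets are limited to one consonant).
Deleting the stranded consonants removes /b/, /g/, /z/, /x/, /s/.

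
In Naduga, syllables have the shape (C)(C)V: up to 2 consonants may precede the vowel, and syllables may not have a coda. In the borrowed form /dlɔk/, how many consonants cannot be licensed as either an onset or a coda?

1

The consonants /k/ cannot be parsed into a legal (C)(C)V syllable (no codas are permitted; onsets may contain at most 2 consonants).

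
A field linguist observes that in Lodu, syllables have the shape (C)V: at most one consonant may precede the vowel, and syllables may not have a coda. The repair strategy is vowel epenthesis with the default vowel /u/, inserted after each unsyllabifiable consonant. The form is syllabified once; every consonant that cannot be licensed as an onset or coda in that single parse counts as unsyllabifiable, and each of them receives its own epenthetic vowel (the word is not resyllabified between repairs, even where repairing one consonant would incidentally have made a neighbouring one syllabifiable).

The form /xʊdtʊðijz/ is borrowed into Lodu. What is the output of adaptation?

xʊdutʊðijuzu

The consonants /d/, /j/, /z/ cannot be parsed into a legal (C)V syllable (no codas are permitted; onsets are limited to one consonant).
Epenthesis after each stranded consonant: /d/ → /du/, /j/ → /ju/, /z/ → /zu/.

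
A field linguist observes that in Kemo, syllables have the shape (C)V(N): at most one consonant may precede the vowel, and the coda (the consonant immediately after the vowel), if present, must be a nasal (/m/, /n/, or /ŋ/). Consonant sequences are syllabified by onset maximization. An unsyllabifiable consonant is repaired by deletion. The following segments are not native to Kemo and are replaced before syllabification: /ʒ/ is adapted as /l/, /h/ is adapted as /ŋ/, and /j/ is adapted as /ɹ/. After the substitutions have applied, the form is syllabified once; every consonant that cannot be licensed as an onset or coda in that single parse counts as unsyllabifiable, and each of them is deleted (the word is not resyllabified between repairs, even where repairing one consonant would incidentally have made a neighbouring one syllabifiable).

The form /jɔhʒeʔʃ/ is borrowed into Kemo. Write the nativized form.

ɹɔŋle

Substitution: /j/ → /ɹ/, /h/ → /ŋ/, /ʒ/ → /l/, giving /ɹɔŋleʔʃ/.
Under (C)V(N), the unsyllabifiable consonants are /ʔ/, /ʃ/ (only a nasal (/m/, /n/, or /ŋ/) is licensed in coda position; onsets are limited to one consonant).
Each unlicensed consonant is deleted: /ʔ/, /ʃ/.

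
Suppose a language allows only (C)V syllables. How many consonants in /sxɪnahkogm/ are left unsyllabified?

The consonants /s/, /h/, /g/, /m/ cannot be parsed into a legal (C)V syllable (no codas are permitted; onsets are limited to one consonant).

4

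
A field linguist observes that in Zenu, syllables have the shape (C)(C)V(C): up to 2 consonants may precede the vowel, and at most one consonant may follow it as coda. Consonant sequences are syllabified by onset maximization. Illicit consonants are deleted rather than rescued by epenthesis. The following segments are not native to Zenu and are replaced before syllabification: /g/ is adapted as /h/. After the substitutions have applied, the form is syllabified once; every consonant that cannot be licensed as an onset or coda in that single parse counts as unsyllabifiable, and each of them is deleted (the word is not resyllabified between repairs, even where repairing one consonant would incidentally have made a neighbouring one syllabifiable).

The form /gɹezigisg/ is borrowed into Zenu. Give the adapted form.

hɹezihis

Substitution: /g/ → /h/, giving /hɹezihish/.
Under (C)(C)V(C), the unsyllabifiable consonants are /h/ (at most one coda consonant is licensed; onsets may contain at most 2 consonants).
Deleting the stranded consonants removes /h/.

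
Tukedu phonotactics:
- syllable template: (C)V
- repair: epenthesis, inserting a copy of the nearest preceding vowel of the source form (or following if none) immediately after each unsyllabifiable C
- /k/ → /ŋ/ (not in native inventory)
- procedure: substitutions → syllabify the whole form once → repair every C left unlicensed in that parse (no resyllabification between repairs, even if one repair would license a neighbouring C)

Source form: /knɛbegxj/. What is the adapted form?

ŋɛnɛbegexeje

Substitution: /k/ → /ŋ/, giving /ŋnɛbegxj/.
The consonants /ŋ/, /g/, /x/, /j/ cannot be parsed into a legal (C)V syllable (no codas are permitted; onsets are limited to one consonant).
Epenthesis after each stranded consonant: /ŋ/ → /ŋɛ/, /g/ → /ge/, /x/ → /xe/, /j/ → /je/.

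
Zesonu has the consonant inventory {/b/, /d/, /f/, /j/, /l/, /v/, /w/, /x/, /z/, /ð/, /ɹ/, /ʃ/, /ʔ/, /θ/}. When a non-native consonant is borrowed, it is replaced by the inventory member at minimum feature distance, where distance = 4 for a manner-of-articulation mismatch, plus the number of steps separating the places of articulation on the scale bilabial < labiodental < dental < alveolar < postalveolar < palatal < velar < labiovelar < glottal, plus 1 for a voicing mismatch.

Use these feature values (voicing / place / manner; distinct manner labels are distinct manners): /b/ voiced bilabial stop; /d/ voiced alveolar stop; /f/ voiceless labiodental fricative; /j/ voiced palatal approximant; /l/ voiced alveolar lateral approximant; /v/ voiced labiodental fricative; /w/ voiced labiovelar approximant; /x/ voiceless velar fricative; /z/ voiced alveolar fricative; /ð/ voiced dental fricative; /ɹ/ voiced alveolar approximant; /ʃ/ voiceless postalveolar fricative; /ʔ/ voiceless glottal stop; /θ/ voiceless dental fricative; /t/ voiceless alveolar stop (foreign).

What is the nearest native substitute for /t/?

/d/ is closest: same manner (stop), place distance 0 (alveolar→alveolar), voicing differs (+1); total 1. Next closest is /b/ at distance 4.

d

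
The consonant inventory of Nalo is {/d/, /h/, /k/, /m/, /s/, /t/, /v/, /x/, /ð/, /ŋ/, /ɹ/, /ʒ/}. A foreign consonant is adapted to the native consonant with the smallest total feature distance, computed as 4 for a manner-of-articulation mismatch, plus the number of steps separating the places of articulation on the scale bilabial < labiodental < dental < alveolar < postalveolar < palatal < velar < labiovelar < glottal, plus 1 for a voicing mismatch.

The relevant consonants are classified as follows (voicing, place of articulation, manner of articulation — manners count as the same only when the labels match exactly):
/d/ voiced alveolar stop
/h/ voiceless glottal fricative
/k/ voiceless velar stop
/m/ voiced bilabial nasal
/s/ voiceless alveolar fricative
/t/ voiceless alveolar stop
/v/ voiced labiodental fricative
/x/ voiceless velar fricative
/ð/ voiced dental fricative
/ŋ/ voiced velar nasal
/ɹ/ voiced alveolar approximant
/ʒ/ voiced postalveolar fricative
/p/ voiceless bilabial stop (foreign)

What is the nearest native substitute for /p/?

/t/ is closest: same manner (stop), place distance 3 (bilabial→alveolar), same voicing; total 3. Next closest is /d/ at distance 4.

t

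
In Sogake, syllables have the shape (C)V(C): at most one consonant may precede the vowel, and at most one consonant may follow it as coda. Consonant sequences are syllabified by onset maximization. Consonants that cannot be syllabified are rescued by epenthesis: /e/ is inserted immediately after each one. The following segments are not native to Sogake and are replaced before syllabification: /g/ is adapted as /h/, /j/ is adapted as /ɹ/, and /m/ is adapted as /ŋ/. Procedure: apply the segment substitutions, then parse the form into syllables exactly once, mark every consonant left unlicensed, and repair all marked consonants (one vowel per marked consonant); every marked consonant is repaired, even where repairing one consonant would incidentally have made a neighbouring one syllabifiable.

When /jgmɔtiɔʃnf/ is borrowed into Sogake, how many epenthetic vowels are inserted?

After substitution the input is /ɹhŋɔtiɔʃnf/.
The unsyllabifiable consonants are /ɹ/, /h/, /n/, /f/; each receives one epenthetic vowel.

4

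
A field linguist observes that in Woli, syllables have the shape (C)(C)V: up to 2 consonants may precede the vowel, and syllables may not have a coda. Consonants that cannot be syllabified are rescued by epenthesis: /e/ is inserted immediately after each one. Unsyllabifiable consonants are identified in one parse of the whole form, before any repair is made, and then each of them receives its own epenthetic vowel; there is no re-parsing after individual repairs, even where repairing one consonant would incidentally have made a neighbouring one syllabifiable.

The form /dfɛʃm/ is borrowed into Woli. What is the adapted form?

Under (C)(C)V, the unsyllabifiable consonants are /ʃ/, /m/ (no codas are permitted; onsets may contain at most 2 consonants).
Each unlicensed consonant becomes the onset of a new syllable: /ʃ/ → /ʃe/, /m/ → /me/.

dfɛʃeme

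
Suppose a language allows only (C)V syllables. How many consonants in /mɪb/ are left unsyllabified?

The consonants /b/ cannot be parsed into a legal (C)V syllable (no codas are permitted; onsets are limited to one consonant).

1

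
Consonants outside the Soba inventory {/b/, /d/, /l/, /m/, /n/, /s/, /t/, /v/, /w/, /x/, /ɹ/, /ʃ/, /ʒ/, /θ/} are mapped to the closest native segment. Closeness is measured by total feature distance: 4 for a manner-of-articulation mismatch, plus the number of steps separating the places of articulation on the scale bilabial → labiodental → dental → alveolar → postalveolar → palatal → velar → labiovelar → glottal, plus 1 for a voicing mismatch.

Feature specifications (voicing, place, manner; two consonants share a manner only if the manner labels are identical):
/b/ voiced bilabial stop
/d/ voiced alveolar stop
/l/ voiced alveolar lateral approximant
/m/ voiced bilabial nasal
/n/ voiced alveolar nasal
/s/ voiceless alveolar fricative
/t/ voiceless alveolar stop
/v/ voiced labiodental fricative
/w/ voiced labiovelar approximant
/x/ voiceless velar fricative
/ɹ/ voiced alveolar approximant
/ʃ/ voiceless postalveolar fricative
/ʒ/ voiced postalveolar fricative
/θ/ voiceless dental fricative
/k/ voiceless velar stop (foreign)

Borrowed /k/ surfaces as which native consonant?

/t/ is closest: same manner (stop), place distance 3 (velar→alveolar), same voicing; total 3. Next closest is /d/ at distance 4.

t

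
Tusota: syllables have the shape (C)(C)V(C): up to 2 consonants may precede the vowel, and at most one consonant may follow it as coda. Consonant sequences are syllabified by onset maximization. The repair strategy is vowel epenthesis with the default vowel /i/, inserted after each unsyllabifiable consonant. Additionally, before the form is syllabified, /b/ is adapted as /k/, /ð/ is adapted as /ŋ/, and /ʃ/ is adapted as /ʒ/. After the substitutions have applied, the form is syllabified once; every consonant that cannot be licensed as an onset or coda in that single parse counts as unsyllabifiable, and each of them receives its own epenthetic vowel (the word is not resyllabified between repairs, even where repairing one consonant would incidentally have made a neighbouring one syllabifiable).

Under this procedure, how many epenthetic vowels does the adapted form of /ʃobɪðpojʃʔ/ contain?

After substitution the input is /ʒokɪŋpojʒʔ/.
The unsyllabifiable consonants are /ʒ/, /ʔ/; each receives one epenthetic vowel.

2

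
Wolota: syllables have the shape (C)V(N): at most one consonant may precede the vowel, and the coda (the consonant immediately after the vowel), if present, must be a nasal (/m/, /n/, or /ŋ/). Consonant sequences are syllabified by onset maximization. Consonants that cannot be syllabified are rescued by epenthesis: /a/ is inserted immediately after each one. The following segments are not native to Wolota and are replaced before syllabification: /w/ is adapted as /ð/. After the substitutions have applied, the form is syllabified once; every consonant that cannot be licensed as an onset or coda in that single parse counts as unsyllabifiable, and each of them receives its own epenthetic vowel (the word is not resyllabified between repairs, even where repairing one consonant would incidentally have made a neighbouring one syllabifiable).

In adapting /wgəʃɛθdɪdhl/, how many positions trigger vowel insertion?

5

After substitution the input is /ðgəʃɛθdɪdhl/.
The unsyllabifiable consonants are /ð/, /θ/, /d/, /h/, /l/; each receives one epenthetic vowel.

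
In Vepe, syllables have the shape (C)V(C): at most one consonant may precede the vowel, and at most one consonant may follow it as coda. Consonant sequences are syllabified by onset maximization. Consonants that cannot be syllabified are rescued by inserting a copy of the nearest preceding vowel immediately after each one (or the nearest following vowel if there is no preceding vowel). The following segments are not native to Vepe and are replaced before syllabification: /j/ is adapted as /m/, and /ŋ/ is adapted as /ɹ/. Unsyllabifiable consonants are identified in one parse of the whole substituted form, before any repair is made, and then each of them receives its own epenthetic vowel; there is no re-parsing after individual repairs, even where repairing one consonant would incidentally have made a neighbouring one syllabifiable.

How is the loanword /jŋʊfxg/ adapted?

mʊɹʊfxʊgʊ

Substitution: /j/ → /m/, /ŋ/ → /ɹ/, giving /mɹʊfxg/.
Under (C)V(C), the unsyllabifiable consonants are /m/, /x/, /g/ (at most one coda consonant is licensed; onsets are limited to one consonant).
Epenthesis after each stranded consonant: /m/ → /mʊ/, /x/ → /xʊ/, /g/ → /gʊ/.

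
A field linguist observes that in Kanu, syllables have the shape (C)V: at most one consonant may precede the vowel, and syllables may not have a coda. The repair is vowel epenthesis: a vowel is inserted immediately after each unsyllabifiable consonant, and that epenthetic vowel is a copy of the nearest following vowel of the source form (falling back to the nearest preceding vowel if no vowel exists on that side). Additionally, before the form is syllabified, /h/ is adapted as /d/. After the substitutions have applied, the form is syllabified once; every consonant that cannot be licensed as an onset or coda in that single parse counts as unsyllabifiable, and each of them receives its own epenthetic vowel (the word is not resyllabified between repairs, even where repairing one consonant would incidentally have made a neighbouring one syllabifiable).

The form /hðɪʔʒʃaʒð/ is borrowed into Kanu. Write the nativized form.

dɪðɪʔaʒaʃaʒaða

Substitution: /h/ → /d/, giving /dðɪʔʒʃaʒð/.
The consonants /d/, /ʔ/, /ʒ/, /ʒ/, /ð/ cannot be parsed into a legal (C)V syllable (no codas are permitted; onsets are limited to one consonant).
Epenthesis after each stranded consonant: /d/ → /dɪ/, /ʔ/ → /ʔa/, /ʒ/ → /ʒa/, /ʒ/ → /ʒa/, /ð/ → /ða/.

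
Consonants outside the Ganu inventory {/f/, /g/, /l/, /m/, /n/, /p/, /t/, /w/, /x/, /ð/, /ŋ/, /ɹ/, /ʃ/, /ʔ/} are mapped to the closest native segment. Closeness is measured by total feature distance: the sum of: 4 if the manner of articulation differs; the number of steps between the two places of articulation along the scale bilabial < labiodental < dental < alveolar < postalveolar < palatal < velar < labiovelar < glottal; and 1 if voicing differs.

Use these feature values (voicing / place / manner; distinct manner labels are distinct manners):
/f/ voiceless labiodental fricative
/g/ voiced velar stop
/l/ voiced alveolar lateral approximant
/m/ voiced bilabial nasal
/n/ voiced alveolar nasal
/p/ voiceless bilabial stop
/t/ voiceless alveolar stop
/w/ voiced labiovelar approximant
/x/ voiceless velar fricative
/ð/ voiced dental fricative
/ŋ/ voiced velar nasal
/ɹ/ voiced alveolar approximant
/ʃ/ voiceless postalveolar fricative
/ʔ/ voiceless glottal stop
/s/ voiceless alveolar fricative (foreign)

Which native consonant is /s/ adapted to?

/ʃ/ is closest: same manner (fricative), place distance 1 (alveolar→postalveolar), same voicing; total 1. Next closest is /f/ at distance 2.

ʃ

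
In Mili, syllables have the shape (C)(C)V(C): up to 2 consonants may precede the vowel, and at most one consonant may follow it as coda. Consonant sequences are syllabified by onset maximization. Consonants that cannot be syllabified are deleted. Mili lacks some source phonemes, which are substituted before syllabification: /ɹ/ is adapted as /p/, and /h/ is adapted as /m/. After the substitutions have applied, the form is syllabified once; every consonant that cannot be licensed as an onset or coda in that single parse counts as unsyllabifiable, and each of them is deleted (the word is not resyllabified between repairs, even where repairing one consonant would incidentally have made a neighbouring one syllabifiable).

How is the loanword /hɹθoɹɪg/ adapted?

pθopɪg

Substitution: /h/ → /m/, /ɹ/ → /p/, giving /mpθopɪg/.
Under (C)(C)V(C), the unsyllabifiable consonants are /m/ (at most one coda consonant is licensed; onsets may contain at most 2 consonants).
Deletion applies to /m/.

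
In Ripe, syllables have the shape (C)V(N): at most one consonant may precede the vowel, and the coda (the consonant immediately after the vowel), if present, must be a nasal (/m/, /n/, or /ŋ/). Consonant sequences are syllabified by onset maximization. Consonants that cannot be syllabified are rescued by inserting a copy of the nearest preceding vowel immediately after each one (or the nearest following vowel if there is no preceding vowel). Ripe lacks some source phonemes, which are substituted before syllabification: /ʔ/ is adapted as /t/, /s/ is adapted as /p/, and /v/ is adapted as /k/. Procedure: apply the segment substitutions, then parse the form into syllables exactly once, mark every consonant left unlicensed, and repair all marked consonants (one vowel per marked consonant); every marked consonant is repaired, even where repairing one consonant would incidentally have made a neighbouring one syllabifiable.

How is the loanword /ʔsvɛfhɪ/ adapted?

tɛpɛkɛfɛhɪ

Substitution: /ʔ/ → /t/, /s/ → /p/, /v/ → /k/, giving /tpkɛfhɪ/.
The consonants /t/, /p/, /f/ cannot be parsed into a legal (C)V(N) syllable (only a nasal (/m/, /n/, or /ŋ/) is licensed in coda position; onsets are limited to one consonant).
Epenthesis after each stranded consonant: /t/ → /tɛ/, /p/ → /pɛ/, /f/ → /fɛ/.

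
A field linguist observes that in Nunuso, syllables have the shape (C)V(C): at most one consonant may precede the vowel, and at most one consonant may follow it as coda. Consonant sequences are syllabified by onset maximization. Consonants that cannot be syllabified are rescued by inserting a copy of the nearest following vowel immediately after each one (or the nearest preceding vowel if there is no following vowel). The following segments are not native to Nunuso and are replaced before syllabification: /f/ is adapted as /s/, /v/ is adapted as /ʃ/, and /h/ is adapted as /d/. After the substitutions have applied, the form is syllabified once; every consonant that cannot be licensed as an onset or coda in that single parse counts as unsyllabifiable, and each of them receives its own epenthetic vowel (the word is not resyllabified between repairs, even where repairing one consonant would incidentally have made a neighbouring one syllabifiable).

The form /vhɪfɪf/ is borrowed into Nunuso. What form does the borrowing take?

Substitution: /v/ → /ʃ/, /h/ → /d/, /f/ → /s/, giving /ʃdɪsɪs/.
The consonants /ʃ/ cannot be parsed into a legal (C)V(C) syllable (at most one coda consonant is licensed; onsets are limited to one consonant).
Each unlicensed consonant becomes the onset of a new syllable: /ʃ/ → /ʃɪ/.

ʃɪdɪsɪs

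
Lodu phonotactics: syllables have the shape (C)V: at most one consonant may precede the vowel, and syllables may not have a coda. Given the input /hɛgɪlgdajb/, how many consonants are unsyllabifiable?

The consonants /l/, /g/, /j/, /b/ cannot be parsed into a legal (C)V syllable (no codas are permitted; onsets are limited to one consonant).

4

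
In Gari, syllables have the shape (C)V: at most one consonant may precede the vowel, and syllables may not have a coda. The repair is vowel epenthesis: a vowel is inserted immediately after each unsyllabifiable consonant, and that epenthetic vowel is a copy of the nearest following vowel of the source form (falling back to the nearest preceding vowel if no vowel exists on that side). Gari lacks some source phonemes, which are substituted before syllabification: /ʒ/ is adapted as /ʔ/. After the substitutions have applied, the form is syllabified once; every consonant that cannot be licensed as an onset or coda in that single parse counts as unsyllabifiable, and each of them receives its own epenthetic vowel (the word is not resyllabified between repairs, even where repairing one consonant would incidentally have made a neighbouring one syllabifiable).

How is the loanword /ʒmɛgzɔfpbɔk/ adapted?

ʔɛmɛgɔzɔfɔpɔbɔkɔ

Substitution: /ʒ/ → /ʔ/, giving /ʔmɛgzɔfpbɔk/.
Under (C)V, the unsyllabifiable consonants are /ʔ/, /g/, /f/, /p/, /k/ (no codas are permitted; onsets are limited to one consonant).
Epenthesis after each stranded consonant: /ʔ/ → /ʔɛ/, /g/ → /gɔ/, /f/ → /fɔ/, /p/ → /pɔ/, /k/ → /kɔ/.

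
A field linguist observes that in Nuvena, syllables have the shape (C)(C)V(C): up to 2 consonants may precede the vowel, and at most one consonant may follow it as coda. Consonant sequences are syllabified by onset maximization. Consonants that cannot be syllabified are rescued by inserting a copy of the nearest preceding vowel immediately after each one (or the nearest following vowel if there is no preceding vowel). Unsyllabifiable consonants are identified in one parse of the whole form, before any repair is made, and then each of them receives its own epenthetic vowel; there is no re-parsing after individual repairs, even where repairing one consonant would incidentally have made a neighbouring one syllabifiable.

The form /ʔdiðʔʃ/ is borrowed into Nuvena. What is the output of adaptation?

ʔdiðʔiʃi

The consonants /ʔ/, /ʃ/ cannot be parsed into a legal (C)(C)V(C) syllable (at most one coda consonant is licensed; onsets may contain at most 2 consonants).
Epenthesis after each stranded consonant: /ʔ/ → /ʔi/, /ʃ/ → /ʃi/.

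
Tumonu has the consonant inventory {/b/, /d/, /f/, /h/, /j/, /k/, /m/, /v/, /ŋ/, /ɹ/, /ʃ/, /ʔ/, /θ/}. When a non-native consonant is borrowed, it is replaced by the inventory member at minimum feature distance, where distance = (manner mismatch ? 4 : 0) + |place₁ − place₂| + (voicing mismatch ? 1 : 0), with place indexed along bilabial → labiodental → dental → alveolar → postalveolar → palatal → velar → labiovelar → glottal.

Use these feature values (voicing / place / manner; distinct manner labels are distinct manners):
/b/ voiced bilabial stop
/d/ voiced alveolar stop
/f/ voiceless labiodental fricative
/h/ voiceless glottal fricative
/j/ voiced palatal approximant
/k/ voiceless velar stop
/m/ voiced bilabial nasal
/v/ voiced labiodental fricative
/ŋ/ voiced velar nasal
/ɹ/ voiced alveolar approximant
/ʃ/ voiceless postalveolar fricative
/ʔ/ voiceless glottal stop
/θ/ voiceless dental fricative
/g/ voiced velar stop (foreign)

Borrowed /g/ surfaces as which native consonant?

/k/ is closest: same manner (stop), place distance 0 (velar→velar), voicing differs (+1); total 1. Next closest is /d/ at distance 3.

k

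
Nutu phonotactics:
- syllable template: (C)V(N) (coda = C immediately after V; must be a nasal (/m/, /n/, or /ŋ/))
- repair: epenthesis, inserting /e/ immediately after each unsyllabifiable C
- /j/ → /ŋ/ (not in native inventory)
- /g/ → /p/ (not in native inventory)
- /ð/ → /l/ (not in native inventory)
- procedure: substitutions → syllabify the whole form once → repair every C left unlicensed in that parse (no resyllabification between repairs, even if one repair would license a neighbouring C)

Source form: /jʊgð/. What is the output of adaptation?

ŋʊpele

Substitution: /j/ → /ŋ/, /g/ → /p/, /ð/ → /l/, giving /ŋʊpl/.
Under (C)V(N), the unsyllabifiable consonants are /p/, /l/ (only a nasal (/m/, /n/, or /ŋ/) is licensed in coda position; onsets are limited to one consonant).
Inserting the epenthetic vowel yields /p/ → /pe/, /l/ → /le/.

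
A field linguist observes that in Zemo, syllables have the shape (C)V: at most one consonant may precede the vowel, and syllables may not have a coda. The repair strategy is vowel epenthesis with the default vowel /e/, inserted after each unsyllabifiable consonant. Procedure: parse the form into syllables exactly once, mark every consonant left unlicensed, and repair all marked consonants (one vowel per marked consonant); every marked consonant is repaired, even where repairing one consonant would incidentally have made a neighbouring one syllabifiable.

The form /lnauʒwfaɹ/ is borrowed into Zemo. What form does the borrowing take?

lenauʒewefaɹe

Syllabifying with onset maximization leaves /l/, /ʒ/, /w/, /ɹ/ stranded (no codas are permitted; onsets are limited to one consonant).
Each unlicensed consonant becomes the onset of a new syllable: /l/ → /le/, /ʒ/ → /ʒe/, /w/ → /we/, /ɹ/ → /ɹe/.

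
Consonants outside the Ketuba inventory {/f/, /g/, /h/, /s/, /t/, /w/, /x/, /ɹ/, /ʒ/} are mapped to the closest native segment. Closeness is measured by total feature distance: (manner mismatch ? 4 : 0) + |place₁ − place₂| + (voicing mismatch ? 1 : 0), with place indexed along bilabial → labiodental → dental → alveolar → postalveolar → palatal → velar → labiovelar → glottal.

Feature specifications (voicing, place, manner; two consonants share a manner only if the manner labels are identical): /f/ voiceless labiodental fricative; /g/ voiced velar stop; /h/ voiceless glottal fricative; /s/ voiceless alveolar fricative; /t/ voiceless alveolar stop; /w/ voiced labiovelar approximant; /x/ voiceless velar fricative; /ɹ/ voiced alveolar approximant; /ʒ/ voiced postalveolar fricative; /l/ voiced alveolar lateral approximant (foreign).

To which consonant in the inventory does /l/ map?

ɹ

/ɹ/ is closest: manner differs (lateral approximant→approximant, +4), place distance 0 (alveolar→alveolar), same voicing; total 4. Next closest is /s/ at distance 5.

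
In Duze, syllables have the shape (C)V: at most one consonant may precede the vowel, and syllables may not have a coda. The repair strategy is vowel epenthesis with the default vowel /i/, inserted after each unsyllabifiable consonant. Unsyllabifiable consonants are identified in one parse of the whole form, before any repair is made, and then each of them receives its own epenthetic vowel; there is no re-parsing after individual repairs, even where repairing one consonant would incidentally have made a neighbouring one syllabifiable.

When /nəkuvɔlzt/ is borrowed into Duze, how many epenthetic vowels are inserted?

The unsyllabifiable consonants are /l/, /z/, /t/; each receives one epenthetic vowel.

3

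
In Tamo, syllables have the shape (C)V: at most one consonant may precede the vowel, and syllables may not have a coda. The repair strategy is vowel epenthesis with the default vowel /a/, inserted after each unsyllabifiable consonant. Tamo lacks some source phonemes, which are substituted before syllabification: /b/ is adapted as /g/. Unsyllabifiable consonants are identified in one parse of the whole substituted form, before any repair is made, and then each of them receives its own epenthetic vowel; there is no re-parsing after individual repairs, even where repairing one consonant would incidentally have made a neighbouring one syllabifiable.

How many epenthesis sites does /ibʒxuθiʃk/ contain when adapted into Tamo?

4

After substitution the input is /igʒxuθiʃk/.
The unsyllabifiable consonants are /g/, /ʒ/, /ʃ/, /k/; each receives one epenthetic vowel.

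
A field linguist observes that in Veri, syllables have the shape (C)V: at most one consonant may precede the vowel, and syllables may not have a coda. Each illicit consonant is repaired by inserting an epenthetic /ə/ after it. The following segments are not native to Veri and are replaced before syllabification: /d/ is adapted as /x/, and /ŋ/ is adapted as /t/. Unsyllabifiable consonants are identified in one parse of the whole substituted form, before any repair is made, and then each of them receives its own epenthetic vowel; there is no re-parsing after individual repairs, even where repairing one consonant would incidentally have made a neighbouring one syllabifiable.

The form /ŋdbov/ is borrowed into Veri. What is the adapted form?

Substitution: /ŋ/ → /t/, /d/ → /x/, giving /txbov/.
The consonants /t/, /x/, /v/ cannot be parsed into a legal (C)V syllable (no codas are permitted; onsets are limited to one consonant).
Epenthesis after each stranded consonant: /t/ → /tə/, /x/ → /xə/, /v/ → /və/.

təxəbovə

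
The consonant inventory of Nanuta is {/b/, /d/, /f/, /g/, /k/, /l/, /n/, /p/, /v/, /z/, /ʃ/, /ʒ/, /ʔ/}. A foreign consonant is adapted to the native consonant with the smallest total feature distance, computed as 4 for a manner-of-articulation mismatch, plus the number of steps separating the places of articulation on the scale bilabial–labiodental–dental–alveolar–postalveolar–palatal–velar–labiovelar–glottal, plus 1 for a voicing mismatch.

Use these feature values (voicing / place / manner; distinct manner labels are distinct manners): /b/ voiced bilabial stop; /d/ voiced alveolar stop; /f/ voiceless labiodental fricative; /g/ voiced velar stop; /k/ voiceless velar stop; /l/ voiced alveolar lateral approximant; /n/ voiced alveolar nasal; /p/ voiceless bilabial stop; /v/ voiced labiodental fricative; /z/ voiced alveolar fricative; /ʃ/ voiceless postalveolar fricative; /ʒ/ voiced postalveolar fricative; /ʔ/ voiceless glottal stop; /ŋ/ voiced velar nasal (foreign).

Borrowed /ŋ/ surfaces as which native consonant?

n

/n/ is closest: same manner (nasal), place distance 3 (velar→alveolar), same voicing; total 3. Next closest is /g/ at distance 4.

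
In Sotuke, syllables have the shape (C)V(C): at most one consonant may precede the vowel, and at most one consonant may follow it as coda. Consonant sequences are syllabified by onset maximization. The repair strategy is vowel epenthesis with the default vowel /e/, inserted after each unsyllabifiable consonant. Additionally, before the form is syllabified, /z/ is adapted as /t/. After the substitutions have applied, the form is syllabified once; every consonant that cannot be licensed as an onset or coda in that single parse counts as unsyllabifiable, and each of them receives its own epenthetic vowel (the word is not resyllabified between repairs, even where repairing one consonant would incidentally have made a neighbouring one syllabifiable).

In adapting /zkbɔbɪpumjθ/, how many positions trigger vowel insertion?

4

After substitution the input is /tkbɔbɪpumjθ/.
The unsyllabifiable consonants are /t/, /k/, /j/, /θ/; each receives one epenthetic vowel.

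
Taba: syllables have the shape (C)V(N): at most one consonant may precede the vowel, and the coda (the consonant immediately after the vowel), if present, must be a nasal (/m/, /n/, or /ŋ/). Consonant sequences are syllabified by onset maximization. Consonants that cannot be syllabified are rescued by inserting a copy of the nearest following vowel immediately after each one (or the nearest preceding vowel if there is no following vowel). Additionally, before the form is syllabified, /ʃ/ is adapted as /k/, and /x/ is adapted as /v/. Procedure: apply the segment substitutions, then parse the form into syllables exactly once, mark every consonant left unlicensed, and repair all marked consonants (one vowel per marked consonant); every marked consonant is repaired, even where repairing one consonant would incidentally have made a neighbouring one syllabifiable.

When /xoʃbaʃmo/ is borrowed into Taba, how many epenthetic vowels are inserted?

2

After substitution the input is /vokbakmo/.
The unsyllabifiable consonants are /k/, /k/; each receives one epenthetic vowel.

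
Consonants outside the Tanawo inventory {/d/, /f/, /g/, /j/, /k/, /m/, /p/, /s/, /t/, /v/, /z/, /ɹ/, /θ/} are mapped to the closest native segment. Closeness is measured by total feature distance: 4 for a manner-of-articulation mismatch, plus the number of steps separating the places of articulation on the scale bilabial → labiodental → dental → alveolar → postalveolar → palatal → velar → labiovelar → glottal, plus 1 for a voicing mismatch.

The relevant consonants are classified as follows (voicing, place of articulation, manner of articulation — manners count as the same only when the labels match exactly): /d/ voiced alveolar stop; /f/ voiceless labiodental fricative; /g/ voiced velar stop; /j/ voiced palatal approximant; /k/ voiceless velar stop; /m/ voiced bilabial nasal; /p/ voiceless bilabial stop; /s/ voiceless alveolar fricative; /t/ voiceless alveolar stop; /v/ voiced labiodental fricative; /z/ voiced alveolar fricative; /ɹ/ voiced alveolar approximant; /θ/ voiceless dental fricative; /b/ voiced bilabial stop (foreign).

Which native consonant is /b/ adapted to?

/p/ is closest: same manner (stop), place distance 0 (bilabial→bilabial), voicing differs (+1); total 1. Next closest is /d/ at distance 3.

p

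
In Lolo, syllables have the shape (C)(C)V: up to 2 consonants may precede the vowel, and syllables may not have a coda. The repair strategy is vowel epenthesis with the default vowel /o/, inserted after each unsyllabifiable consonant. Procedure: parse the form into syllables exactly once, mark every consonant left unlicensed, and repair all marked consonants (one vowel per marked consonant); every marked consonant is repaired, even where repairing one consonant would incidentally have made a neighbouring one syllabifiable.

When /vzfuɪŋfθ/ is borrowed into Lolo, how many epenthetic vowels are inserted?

The unsyllabifiable consonants are /v/, /ŋ/, /f/, /θ/; each receives one epenthetic vowel.

4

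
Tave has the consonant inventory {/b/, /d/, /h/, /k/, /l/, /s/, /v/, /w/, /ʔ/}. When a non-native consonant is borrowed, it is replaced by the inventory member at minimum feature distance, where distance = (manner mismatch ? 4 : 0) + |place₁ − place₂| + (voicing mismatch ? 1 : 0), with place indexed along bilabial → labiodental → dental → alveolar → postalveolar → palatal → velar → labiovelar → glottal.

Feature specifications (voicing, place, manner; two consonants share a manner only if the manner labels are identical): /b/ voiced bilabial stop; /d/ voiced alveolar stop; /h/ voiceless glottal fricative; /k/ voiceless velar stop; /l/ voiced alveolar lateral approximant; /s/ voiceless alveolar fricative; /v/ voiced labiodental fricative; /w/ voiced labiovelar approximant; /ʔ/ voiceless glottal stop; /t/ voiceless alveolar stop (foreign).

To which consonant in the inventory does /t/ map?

/d/ is closest: same manner (stop), place distance 0 (alveolar→alveolar), voicing differs (+1); total 1. Next closest is /k/ at distance 3.

d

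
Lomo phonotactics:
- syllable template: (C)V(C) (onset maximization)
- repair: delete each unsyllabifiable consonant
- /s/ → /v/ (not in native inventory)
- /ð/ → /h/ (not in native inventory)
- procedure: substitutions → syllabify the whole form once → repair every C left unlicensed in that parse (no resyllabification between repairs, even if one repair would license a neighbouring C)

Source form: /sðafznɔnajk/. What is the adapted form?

Substitution: /s/ → /v/, /ð/ → /h/, giving /vhafznɔnajk/.
Syllabifying with onset maximization leaves /v/, /z/, /k/ stranded (at most one coda consonant is licensed; onsets are limited to one consonant).
Each unlicensed consonant is deleted: /v/, /z/, /k/.

hafnɔnaj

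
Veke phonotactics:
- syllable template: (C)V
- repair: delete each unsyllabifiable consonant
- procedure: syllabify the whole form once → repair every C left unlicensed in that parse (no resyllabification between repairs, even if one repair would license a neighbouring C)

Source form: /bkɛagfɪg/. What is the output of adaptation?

kɛafɪ

Under (C)V, the unsyllabifiable consonants are /b/, /g/, /g/ (no codas are permitted; onsets are limited to one consonant).
Each unlicensed consonant is deleted: /b/, /g/, /g/.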